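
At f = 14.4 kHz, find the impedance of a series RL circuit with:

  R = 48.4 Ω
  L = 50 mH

Step 1 — Angular frequency: ω = 2π·f = 2π·1.44e+04 = 9.048e+04 rad/s.
Step 2 — Component impedances:
  R: Z = R = 48.4 Ω
  L: Z = jωL = j·9.048e+04·0.05 = 0 + j4524 Ω
Step 3 — Series combination: Z_total = R + L = 48.4 + j4524 Ω = 4524∠89.4° Ω.

Z = 48.4 + j4524 Ω = 4524∠89.4° Ω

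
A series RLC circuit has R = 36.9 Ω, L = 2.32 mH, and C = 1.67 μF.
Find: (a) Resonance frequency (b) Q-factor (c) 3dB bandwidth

Step 1 — Resonance: ω₀ = 1/√(LC) = 1/√(0.00232·1.67e-06) = 1.607e+04 rad/s.
Step 2 — f₀ = ω₀/(2π) = 2557 Hz.
Step 3 — Series Q: Q = ω₀L/R = 1.607e+04·0.00232/36.9 = 1.01.
Step 4 — Bandwidth: Δω = ω₀/Q = 1.591e+04 rad/s; BW = Δω/(2π) = 2531 Hz.

(a) f₀ = 2557 Hz  (b) Q = 1.01  (c) BW = 2531 Hz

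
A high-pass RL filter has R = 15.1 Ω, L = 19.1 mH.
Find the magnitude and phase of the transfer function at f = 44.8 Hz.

Step 1 — Angular frequency: ω = 2π·44.8 = 281.5 rad/s.
Step 2 — Transfer function: H(jω) = jωL/(R + jωL).
Step 3 — Numerator jωL = j·5.376; denominator R + jωL = 15.1 + j5.376.
Step 4 — H = 0.1125 + j0.316.
Step 5 — Magnitude: |H| = 0.3354 (-9.5 dB); phase: φ = 70.4°.

|H| = 0.3354 (-9.5 dB), φ = 70.4°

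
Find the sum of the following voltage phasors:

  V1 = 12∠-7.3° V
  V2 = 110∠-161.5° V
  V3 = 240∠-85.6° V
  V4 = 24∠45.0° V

Step 1 — Convert each phasor to rectangular form:
  V1 = 12·(cos(-7.3°) + j·sin(-7.3°)) = 11.9 - j1.525 V
  V2 = 110·(cos(-161.5°) + j·sin(-161.5°)) = -104.3 - j34.9 V
  V3 = 240·(cos(-85.6°) + j·sin(-85.6°)) = 18.41 - j239.3 V
  V4 = 24·(cos(45.0°) + j·sin(45.0°)) = 16.97 + j16.97 V
Step 2 — Sum components: V_total = -57.03 - j258.8 V.
Step 3 — Convert to polar: |V_total| = 265 V, ∠V_total = -102.4°.

V_total = 265∠-102.4° V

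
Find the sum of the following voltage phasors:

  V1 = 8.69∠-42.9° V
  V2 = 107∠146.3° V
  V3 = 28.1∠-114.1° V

Step 1 — Convert each phasor to rectangular form:
  V1 = 8.69·(cos(-42.9°) + j·sin(-42.9°)) = 6.366 - j5.915 V
  V2 = 107·(cos(146.3°) + j·sin(146.3°)) = -89.02 + j59.37 V
  V3 = 28.1·(cos(-114.1°) + j·sin(-114.1°)) = -11.47 - j25.65 V
Step 2 — Sum components: V_total = -94.13 + j27.8 V.
Step 3 — Convert to polar: |V_total| = 98.15 V, ∠V_total = 163.5°.

V_total = 98.15∠163.5° V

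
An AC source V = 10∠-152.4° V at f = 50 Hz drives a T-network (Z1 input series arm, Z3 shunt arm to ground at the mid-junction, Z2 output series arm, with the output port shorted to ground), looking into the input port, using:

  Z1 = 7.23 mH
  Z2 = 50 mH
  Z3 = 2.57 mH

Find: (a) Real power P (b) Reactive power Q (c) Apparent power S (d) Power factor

Step 1 — Angular frequency: ω = 2π·f = 2π·50 = 314.2 rad/s.
Step 2 — Component impedances:
  Z1: Z = jωL = j·314.2·0.00723 = 0 + j2.271 Ω
  Z2: Z = jωL = j·314.2·0.05 = 0 + j15.71 Ω
  Z3: Z = jωL = j·314.2·0.00257 = 0 + j0.8074 Ω
Step 3 — With the output port shorted to ground, the output series arm Z2 runs from the junction to ground; the shunt arm Z3 also runs from the junction to ground. They appear in parallel: Z3 || Z2 = 0 + j0.7679 Ω.
Step 4 — Series with input arm Z1: Z_in = Z1 + (Z3 || Z2) = 0 + j3.039 Ω = 3.039∠90.0° Ω.
Step 5 — Source phasor: V = 10∠-152.4° V = -8.862 - j4.633 V.
Step 6 — Current: I = V / Z = -1.524 + j2.916 A = 3.29∠117.6° A.
Step 7 — Complex power: S = V·I* = 0 + j32.9 VA.
Step 8 — Real power: P = Re(S) = 0 W.
Step 9 — Reactive power: Q = Im(S) = 32.9 VAR.
Step 10 — Apparent power: |S| = 32.9 VA.
Step 11 — Power factor: PF = P/|S| = 0 (lagging).

(a) P = 0 W  (b) Q = 32.9 VAR  (c) S = 32.9 VA  (d) PF = 0 (lagging)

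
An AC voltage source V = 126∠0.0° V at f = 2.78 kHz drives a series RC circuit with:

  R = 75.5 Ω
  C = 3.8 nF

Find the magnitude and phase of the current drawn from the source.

Step 1 — Angular frequency: ω = 2π·f = 2π·2780 = 1.747e+04 rad/s.
Step 2 — Component impedances:
  R: Z = R = 75.5 Ω
  C: Z = 1/(jωC) = -j/(ω·C) = 0 - j1.507e+04 Ω
Step 3 — Series combination: Z_total = R + C = 75.5 - j1.507e+04 Ω = 1.507e+04∠-89.7° Ω.
Step 4 — Source phasor: V = 126∠0.0° V = 126 V.
Step 5 — Ohm's law: I = V / Z_total = (126) / (75.5 - j1.507e+04) = 4.191e-05 + j0.008363 A.
Step 6 — Convert to polar: |I| = 0.008363 A, ∠I = 89.7°.

I = 0.008363∠89.7° A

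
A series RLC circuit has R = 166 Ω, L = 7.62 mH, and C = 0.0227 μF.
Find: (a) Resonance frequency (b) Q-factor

Step 1 — Resonance condition Im(Z)=0 gives ω₀ = 1/√(LC).
Step 2 — ω₀ = 1/√(0.00762·2.27e-08) = 7.603e+04 rad/s.
Step 3 — f₀ = ω₀/(2π) = 1.21e+04 Hz.
Step 4 — Series Q: Q = ω₀L/R = 7.603e+04·0.00762/166 = 3.49.

(a) f₀ = 1.21e+04 Hz  (b) Q = 3.49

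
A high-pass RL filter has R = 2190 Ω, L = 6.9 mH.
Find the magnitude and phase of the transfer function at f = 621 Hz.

Step 1 — Angular frequency: ω = 2π·621 = 3902 rad/s.
Step 2 — Transfer function: H(jω) = jωL/(R + jωL).
Step 3 — Numerator jωL = j·26.92; denominator R + jωL = 2190 + j26.92.
Step 4 — H = 0.0001511 + j0.01229.
Step 5 — Magnitude: |H| = 0.01229 (-38.2 dB); phase: φ = 89.3°.

|H| = 0.01229 (-38.2 dB), φ = 89.3°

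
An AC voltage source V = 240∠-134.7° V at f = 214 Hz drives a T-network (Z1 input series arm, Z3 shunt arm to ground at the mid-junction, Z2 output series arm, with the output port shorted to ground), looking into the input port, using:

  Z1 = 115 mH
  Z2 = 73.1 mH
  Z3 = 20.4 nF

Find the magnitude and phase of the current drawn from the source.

Step 1 — Angular frequency: ω = 2π·f = 2π·214 = 1345 rad/s.
Step 2 — Component impedances:
  Z1: Z = jωL = j·1345·0.115 = 0 + j154.6 Ω
  Z2: Z = jωL = j·1345·0.0731 = 0 + j98.29 Ω
  Z3: Z = 1/(jωC) = -j/(ω·C) = 0 - j3.646e+04 Ω
Step 3 — With the output port shorted to ground, the output series arm Z2 runs from the junction to ground; the shunt arm Z3 also runs from the junction to ground. They appear in parallel: Z3 || Z2 = 0 + j98.56 Ω.
Step 4 — Series with input arm Z1: Z_in = Z1 + (Z3 || Z2) = 0 + j253.2 Ω = 253.2∠90.0° Ω.
Step 5 — Source phasor: V = 240∠-134.7° V = -168.8 - j170.6 V.
Step 6 — Ohm's law: I = V / Z_total = (-168.8 - j170.6) / (0 + j253.2) = -0.6738 + j0.6668 A.
Step 7 — Convert to polar: |I| = 0.9479 A, ∠I = 135.3°.

I = 0.9479∠135.3° A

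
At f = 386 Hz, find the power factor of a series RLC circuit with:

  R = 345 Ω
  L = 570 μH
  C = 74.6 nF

Step 1 — Angular frequency: ω = 2π·f = 2π·386 = 2425 rad/s.
Step 2 — Component impedances:
  R: Z = R = 345 Ω
  L: Z = jωL = j·2425·0.00057 = 0 + j1.382 Ω
  C: Z = 1/(jωC) = -j/(ω·C) = 0 - j5527 Ω
Step 3 — Series combination: Z_total = R + L + C = 345 - j5526 Ω = 5536∠-86.4° Ω.
Step 4 — Power factor: PF = cos(φ) = Re(Z)/|Z| = 345/5536.4 = 0.06231.
Step 5 — Type: Im(Z) = -5526 ⇒ leading (phase φ = -86.4°).

PF = 0.06231 (leading, φ = -86.4°)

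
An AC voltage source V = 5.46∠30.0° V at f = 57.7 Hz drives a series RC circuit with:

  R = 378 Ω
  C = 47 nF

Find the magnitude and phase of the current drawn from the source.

Step 1 — Angular frequency: ω = 2π·f = 2π·57.7 = 362.5 rad/s.
Step 2 — Component impedances:
  R: Z = R = 378 Ω
  C: Z = 1/(jωC) = -j/(ω·C) = 0 - j5.869e+04 Ω
Step 3 — Series combination: Z_total = R + C = 378 - j5.869e+04 Ω = 5.869e+04∠-89.6° Ω.
Step 4 — Source phasor: V = 5.46∠30.0° V = 4.728 + j2.73 V.
Step 5 — Ohm's law: I = V / Z_total = (4.728 + j2.73) / (378 - j5.869e+04) = -4.6e-05 + j8.087e-05 A.
Step 6 — Convert to polar: |I| = 9.303e-05 A, ∠I = 119.6°.

I = 9.303e-05∠119.6° A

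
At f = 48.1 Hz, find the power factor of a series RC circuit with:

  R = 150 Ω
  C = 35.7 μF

Step 1 — Angular frequency: ω = 2π·f = 2π·48.1 = 302.2 rad/s.
Step 2 — Component impedances:
  R: Z = R = 150 Ω
  C: Z = 1/(jωC) = -j/(ω·C) = 0 - j92.68 Ω
Step 3 — Series combination: Z_total = R + C = 150 - j92.68 Ω = 176.3∠-31.7° Ω.
Step 4 — Power factor: PF = cos(φ) = Re(Z)/|Z| = 150/176.32 = 0.8507.
Step 5 — Type: Im(Z) = -92.68 ⇒ leading (phase φ = -31.7°).

PF = 0.8507 (leading, φ = -31.7°)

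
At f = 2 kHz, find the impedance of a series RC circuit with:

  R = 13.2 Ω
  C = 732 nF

Step 1 — Angular frequency: ω = 2π·f = 2π·2000 = 1.257e+04 rad/s.
Step 2 — Component impedances:
  R: Z = R = 13.2 Ω
  C: Z = 1/(jωC) = -j/(ω·C) = 0 - j108.7 Ω
Step 3 — Series combination: Z_total = R + C = 13.2 - j108.7 Ω = 109.5∠-83.1° Ω.

Z = 13.2 - j108.7 Ω = 109.5∠-83.1° Ω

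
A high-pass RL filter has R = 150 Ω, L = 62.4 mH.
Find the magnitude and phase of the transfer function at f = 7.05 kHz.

Step 1 — Angular frequency: ω = 2π·7050 = 4.43e+04 rad/s.
Step 2 — Transfer function: H(jω) = jωL/(R + jωL).
Step 3 — Numerator jωL = j·2764; denominator R + jωL = 150 + j2764.
Step 4 — H = 0.9971 + j0.05411.
Step 5 — Magnitude: |H| = 0.9985 (-0.0 dB); phase: φ = 3.1°.

|H| = 0.9985 (-0.0 dB), φ = 3.1°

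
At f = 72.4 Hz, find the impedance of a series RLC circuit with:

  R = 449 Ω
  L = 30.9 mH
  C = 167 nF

Step 1 — Angular frequency: ω = 2π·f = 2π·72.4 = 454.9 rad/s.
Step 2 — Component impedances:
  R: Z = R = 449 Ω
  L: Z = jωL = j·454.9·0.0309 = 0 + j14.06 Ω
  C: Z = 1/(jωC) = -j/(ω·C) = 0 - j1.316e+04 Ω
Step 3 — Series combination: Z_total = R + L + C = 449 - j1.315e+04 Ω = 1.316e+04∠-88.0° Ω.

Z = 449 - j1.315e+04 Ω = 1.316e+04∠-88.0° Ω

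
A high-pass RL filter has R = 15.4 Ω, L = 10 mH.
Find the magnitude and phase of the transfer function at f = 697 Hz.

Step 1 — Angular frequency: ω = 2π·697 = 4379 rad/s.
Step 2 — Transfer function: H(jω) = jωL/(R + jωL).
Step 3 — Numerator jωL = j·43.79; denominator R + jωL = 15.4 + j43.79.
Step 4 — H = 0.89 + j0.3129.
Step 5 — Magnitude: |H| = 0.9434 (-0.5 dB); phase: φ = 19.4°.

|H| = 0.9434 (-0.5 dB), φ = 19.4°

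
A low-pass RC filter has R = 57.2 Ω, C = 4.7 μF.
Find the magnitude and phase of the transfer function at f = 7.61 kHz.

Step 1 — Angular frequency: ω = 2π·7610 = 4.782e+04 rad/s.
Step 2 — Transfer function: H(jω) = 1/(1 + jωRC).
Step 3 — Denominator: 1 + jωRC = 1 + j·4.782e+04·57.2·4.7e-06 = 1 + j12.85.
Step 4 — H = 0.006015 - j0.07733.
Step 5 — Magnitude: |H| = 0.07756 (-22.2 dB); phase: φ = -85.6°.

|H| = 0.07756 (-22.2 dB), φ = -85.6°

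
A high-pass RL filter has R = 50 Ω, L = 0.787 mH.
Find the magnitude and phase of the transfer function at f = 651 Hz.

Step 1 — Angular frequency: ω = 2π·651 = 4090 rad/s.
Step 2 — Transfer function: H(jω) = jωL/(R + jωL).
Step 3 — Numerator jωL = j·3.219; denominator R + jωL = 50 + j3.219.
Step 4 — H = 0.004128 + j0.06412.
Step 5 — Magnitude: |H| = 0.06425 (-23.8 dB); phase: φ = 86.3°.

|H| = 0.06425 (-23.8 dB), φ = 86.3°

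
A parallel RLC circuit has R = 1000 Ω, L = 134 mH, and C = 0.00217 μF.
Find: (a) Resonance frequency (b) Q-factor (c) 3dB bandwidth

Step 1 — Resonance: ω₀ = 1/√(LC) = 1/√(0.134·2.17e-09) = 5.864e+04 rad/s.
Step 2 — f₀ = ω₀/(2π) = 9333 Hz.
Step 3 — Parallel Q: Q = R/(ω₀L) = 1000/(5.864e+04·0.134) = 0.1273.
Step 4 — Bandwidth: Δω = ω₀/Q = 4.608e+05 rad/s; BW = Δω/(2π) = 7.334e+04 Hz.

(a) f₀ = 9333 Hz  (b) Q = 0.1273  (c) BW = 7.334e+04 Hz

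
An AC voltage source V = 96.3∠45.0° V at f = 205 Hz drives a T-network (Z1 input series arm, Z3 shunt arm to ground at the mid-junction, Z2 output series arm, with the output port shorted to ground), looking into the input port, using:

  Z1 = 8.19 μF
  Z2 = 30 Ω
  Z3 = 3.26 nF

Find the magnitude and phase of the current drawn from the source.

Step 1 — Angular frequency: ω = 2π·f = 2π·205 = 1288 rad/s.
Step 2 — Component impedances:
  Z1: Z = 1/(jωC) = -j/(ω·C) = 0 - j94.79 Ω
  Z2: Z = R = 30 Ω
  Z3: Z = 1/(jωC) = -j/(ω·C) = 0 - j2.381e+05 Ω
Step 3 — With the output port shorted to ground, the output series arm Z2 runs from the junction to ground; the shunt arm Z3 also runs from the junction to ground. They appear in parallel: Z3 || Z2 = 30 - j0.003779 Ω.
Step 4 — Series with input arm Z1: Z_in = Z1 + (Z3 || Z2) = 30 - j94.8 Ω = 99.43∠-72.4° Ω.
Step 5 — Source phasor: V = 96.3∠45.0° V = 68.09 + j68.09 V.
Step 6 — Ohm's law: I = V / Z_total = (68.09 + j68.09) / (30 - j94.8) = -0.4463 + j0.8595 A.
Step 7 — Convert to polar: |I| = 0.9685 A, ∠I = 117.4°.

I = 0.9685∠117.4° A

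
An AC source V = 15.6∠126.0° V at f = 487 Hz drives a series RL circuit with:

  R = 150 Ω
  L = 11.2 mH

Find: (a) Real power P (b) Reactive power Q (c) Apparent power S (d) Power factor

Step 1 — Angular frequency: ω = 2π·f = 2π·487 = 3060 rad/s.
Step 2 — Component impedances:
  R: Z = R = 150 Ω
  L: Z = jωL = j·3060·0.0112 = 0 + j34.27 Ω
Step 3 — Series combination: Z_total = R + L = 150 + j34.27 Ω = 153.9∠12.9° Ω.
Step 4 — Source phasor: V = 15.6∠126.0° V = -9.169 + j12.62 V.
Step 5 — Current: I = V / Z = -0.03983 + j0.09324 A = 0.1014∠113.1° A.
Step 6 — Complex power: S = V·I* = 1.542 + j0.3523 VA.
Step 7 — Real power: P = Re(S) = 1.542 W.
Step 8 — Reactive power: Q = Im(S) = 0.3523 VAR.
Step 9 — Apparent power: |S| = 1.582 VA.
Step 10 — Power factor: PF = P/|S| = 0.9749 (lagging).

(a) P = 1.542 W  (b) Q = 0.3523 VAR  (c) S = 1.582 VA  (d) PF = 0.9749 (lagging)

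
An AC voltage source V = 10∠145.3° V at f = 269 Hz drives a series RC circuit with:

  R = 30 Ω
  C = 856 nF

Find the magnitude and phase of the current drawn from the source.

Step 1 — Angular frequency: ω = 2π·f = 2π·269 = 1690 rad/s.
Step 2 — Component impedances:
  R: Z = R = 30 Ω
  C: Z = 1/(jωC) = -j/(ω·C) = 0 - j691.2 Ω
Step 3 — Series combination: Z_total = R + C = 30 - j691.2 Ω = 691.8∠-87.5° Ω.
Step 4 — Source phasor: V = 10∠145.3° V = -8.221 + j5.693 V.
Step 5 — Ohm's law: I = V / Z_total = (-8.221 + j5.693) / (30 - j691.2) = -0.008736 - j0.01152 A.
Step 6 — Convert to polar: |I| = 0.01445 A, ∠I = -127.2°.

I = 0.01445∠-127.2° A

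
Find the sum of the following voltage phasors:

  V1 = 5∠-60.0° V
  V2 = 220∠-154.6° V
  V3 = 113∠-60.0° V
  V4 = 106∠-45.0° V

Step 1 — Convert each phasor to rectangular form:
  V1 = 5·(cos(-60.0°) + j·sin(-60.0°)) = 2.5 - j4.33 V
  V2 = 220·(cos(-154.6°) + j·sin(-154.6°)) = -198.7 - j94.37 V
  V3 = 113·(cos(-60.0°) + j·sin(-60.0°)) = 56.5 - j97.86 V
  V4 = 106·(cos(-45.0°) + j·sin(-45.0°)) = 74.95 - j74.95 V
Step 2 — Sum components: V_total = -64.78 - j271.5 V.
Step 3 — Convert to polar: |V_total| = 279.1 V, ∠V_total = -103.4°.

V_total = 279.1∠-103.4° V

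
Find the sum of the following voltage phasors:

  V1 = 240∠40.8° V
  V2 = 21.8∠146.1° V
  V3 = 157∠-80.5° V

Step 1 — Convert each phasor to rectangular form:
  V1 = 240·(cos(40.8°) + j·sin(40.8°)) = 181.7 + j156.8 V
  V2 = 21.8·(cos(146.1°) + j·sin(146.1°)) = -18.09 + j12.16 V
  V3 = 157·(cos(-80.5°) + j·sin(-80.5°)) = 25.91 - j154.8 V
Step 2 — Sum components: V_total = 189.5 + j14.13 V.
Step 3 — Convert to polar: |V_total| = 190 V, ∠V_total = 4.3°.

V_total = 190∠4.3° V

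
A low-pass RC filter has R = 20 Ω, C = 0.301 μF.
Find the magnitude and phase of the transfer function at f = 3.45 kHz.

Step 1 — Angular frequency: ω = 2π·3450 = 2.168e+04 rad/s.
Step 2 — Transfer function: H(jω) = 1/(1 + jωRC).
Step 3 — Denominator: 1 + jωRC = 1 + j·2.168e+04·20·3.01e-07 = 1 + j0.1305.
Step 4 — H = 0.9833 - j0.1283.
Step 5 — Magnitude: |H| = 0.9916 (-0.1 dB); phase: φ = -7.4°.

|H| = 0.9916 (-0.1 dB), φ = -7.4°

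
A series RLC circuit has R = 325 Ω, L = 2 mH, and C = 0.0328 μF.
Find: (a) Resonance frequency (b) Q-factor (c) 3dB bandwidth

Step 1 — Resonance condition Im(Z)=0 gives ω₀ = 1/√(LC).
Step 2 — ω₀ = 1/√(0.002·3.28e-08) = 1.235e+05 rad/s.
Step 3 — f₀ = ω₀/(2π) = 1.965e+04 Hz.
Step 4 — Series Q: Q = ω₀L/R = 1.235e+05·0.002/325 = 0.7598.
Step 5 — 3dB bandwidth: Δω = ω₀/Q = 1.625e+05 rad/s; BW = Δω/(2π) = 2.586e+04 Hz.

(a) f₀ = 1.965e+04 Hz  (b) Q = 0.7598  (c) BW = 2.586e+04 Hz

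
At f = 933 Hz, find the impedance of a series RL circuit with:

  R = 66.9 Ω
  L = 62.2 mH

Step 1 — Angular frequency: ω = 2π·f = 2π·933 = 5862 rad/s.
Step 2 — Component impedances:
  R: Z = R = 66.9 Ω
  L: Z = jωL = j·5862·0.0622 = 0 + j364.6 Ω
Step 3 — Series combination: Z_total = R + L = 66.9 + j364.6 Ω = 370.7∠79.6° Ω.

Z = 66.9 + j364.6 Ω = 370.7∠79.6° Ω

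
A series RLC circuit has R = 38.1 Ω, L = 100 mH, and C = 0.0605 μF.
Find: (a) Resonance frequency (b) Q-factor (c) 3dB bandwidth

Step 1 — Resonance: ω₀ = 1/√(LC) = 1/√(0.1·6.05e-08) = 1.286e+04 rad/s.
Step 2 — f₀ = ω₀/(2π) = 2046 Hz.
Step 3 — Series Q: Q = ω₀L/R = 1.286e+04·0.1/38.1 = 33.74.
Step 4 — Bandwidth: Δω = ω₀/Q = 381 rad/s; BW = Δω/(2π) = 60.64 Hz.

(a) f₀ = 2046 Hz  (b) Q = 33.74  (c) BW = 60.64 Hz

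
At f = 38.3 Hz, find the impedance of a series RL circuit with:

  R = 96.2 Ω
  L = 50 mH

Step 1 — Angular frequency: ω = 2π·f = 2π·38.3 = 240.6 rad/s.
Step 2 — Component impedances:
  R: Z = R = 96.2 Ω
  L: Z = jωL = j·240.6·0.05 = 0 + j12.03 Ω
Step 3 — Series combination: Z_total = R + L = 96.2 + j12.03 Ω = 96.95∠7.1° Ω.

Z = 96.2 + j12.03 Ω = 96.95∠7.1° Ω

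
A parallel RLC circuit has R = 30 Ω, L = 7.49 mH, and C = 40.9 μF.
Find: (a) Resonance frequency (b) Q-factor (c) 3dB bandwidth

Step 1 — Resonance: ω₀ = 1/√(LC) = 1/√(0.00749·4.09e-05) = 1807 rad/s.
Step 2 — f₀ = ω₀/(2π) = 287.6 Hz.
Step 3 — Parallel Q: Q = R/(ω₀L) = 30/(1807·0.00749) = 2.217.
Step 4 — Bandwidth: Δω = ω₀/Q = 815 rad/s; BW = Δω/(2π) = 129.7 Hz.

(a) f₀ = 287.6 Hz  (b) Q = 2.217  (c) BW = 129.7 Hz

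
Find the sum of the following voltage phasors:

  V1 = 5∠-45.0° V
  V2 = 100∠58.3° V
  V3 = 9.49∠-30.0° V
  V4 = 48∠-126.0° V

Step 1 — Convert each phasor to rectangular form:
  V1 = 5·(cos(-45.0°) + j·sin(-45.0°)) = 3.536 - j3.536 V
  V2 = 100·(cos(58.3°) + j·sin(58.3°)) = 52.55 + j85.08 V
  V3 = 9.49·(cos(-30.0°) + j·sin(-30.0°)) = 8.219 - j4.745 V
  V4 = 48·(cos(-126.0°) + j·sin(-126.0°)) = -28.21 - j38.83 V
Step 2 — Sum components: V_total = 36.09 + j37.97 V.
Step 3 — Convert to polar: |V_total| = 52.38 V, ∠V_total = 46.5°.

V_total = 52.38∠46.5° V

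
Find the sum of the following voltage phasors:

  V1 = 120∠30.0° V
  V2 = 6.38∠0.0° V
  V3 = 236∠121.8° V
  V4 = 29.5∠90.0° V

Step 1 — Convert each phasor to rectangular form:
  V1 = 120·(cos(30.0°) + j·sin(30.0°)) = 103.9 + j60 V
  V2 = 6.38·(cos(0.0°) + j·sin(0.0°)) = 6.38 V
  V3 = 236·(cos(121.8°) + j·sin(121.8°)) = -124.4 + j200.6 V
  V4 = 29.5·(cos(90.0°) + j·sin(90.0°)) = 0 + j29.5 V
Step 2 — Sum components: V_total = -14.06 + j290.1 V.
Step 3 — Convert to polar: |V_total| = 290.4 V, ∠V_total = 92.8°.

V_total = 290.4∠92.8° V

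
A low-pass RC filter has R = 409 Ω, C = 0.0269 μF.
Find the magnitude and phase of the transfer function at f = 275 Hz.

Step 1 — Angular frequency: ω = 2π·275 = 1728 rad/s.
Step 2 — Transfer function: H(jω) = 1/(1 + jωRC).
Step 3 — Denominator: 1 + jωRC = 1 + j·1728·409·2.69e-08 = 1 + j0.01901.
Step 4 — H = 0.9996 - j0.019.
Step 5 — Magnitude: |H| = 0.9998 (-0.0 dB); phase: φ = -1.1°.

|H| = 0.9998 (-0.0 dB), φ = -1.1°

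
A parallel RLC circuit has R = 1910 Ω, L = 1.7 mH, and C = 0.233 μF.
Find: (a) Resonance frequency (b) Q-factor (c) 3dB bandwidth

Step 1 — Resonance: ω₀ = 1/√(LC) = 1/√(0.0017·2.33e-07) = 5.025e+04 rad/s.
Step 2 — f₀ = ω₀/(2π) = 7997 Hz.
Step 3 — Parallel Q: Q = R/(ω₀L) = 1910/(5.025e+04·0.0017) = 22.36.
Step 4 — Bandwidth: Δω = ω₀/Q = 2247 rad/s; BW = Δω/(2π) = 357.6 Hz.

(a) f₀ = 7997 Hz  (b) Q = 22.36  (c) BW = 357.6 Hz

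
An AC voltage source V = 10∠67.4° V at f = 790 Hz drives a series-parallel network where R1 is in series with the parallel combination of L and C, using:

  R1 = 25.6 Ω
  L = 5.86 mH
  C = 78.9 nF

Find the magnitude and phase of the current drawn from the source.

Step 1 — Angular frequency: ω = 2π·f = 2π·790 = 4964 rad/s.
Step 2 — Component impedances:
  R1: Z = R = 25.6 Ω
  L: Z = jωL = j·4964·0.00586 = 0 + j29.09 Ω
  C: Z = 1/(jωC) = -j/(ω·C) = 0 - j2553 Ω
Step 3 — Parallel branch: L || C = 1/(1/L + 1/C) = 0 + j29.42 Ω.
Step 4 — Series with R1: Z_total = R1 + (L || C) = 25.6 + j29.42 Ω = 39∠49.0° Ω.
Step 5 — Source phasor: V = 10∠67.4° V = 3.843 + j9.232 V.
Step 6 — Ohm's law: I = V / Z_total = (3.843 + j9.232) / (25.6 + j29.42) = 0.2433 + j0.08104 A.
Step 7 — Convert to polar: |I| = 0.2564 A, ∠I = 18.4°.

I = 0.2564∠18.4° A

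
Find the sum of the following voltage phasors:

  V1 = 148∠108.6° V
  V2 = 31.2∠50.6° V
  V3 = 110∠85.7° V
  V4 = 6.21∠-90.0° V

Step 1 — Convert each phasor to rectangular form:
  V1 = 148·(cos(108.6°) + j·sin(108.6°)) = -47.21 + j140.3 V
  V2 = 31.2·(cos(50.6°) + j·sin(50.6°)) = 19.8 + j24.11 V
  V3 = 110·(cos(85.7°) + j·sin(85.7°)) = 8.248 + j109.7 V
  V4 = 6.21·(cos(-90.0°) + j·sin(-90.0°)) = 0 - j6.21 V
Step 2 — Sum components: V_total = -19.15 + j267.9 V.
Step 3 — Convert to polar: |V_total| = 268.5 V, ∠V_total = 94.1°.

V_total = 268.5∠94.1° V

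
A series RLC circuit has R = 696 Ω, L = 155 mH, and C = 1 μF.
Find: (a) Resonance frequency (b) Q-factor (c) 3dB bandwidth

Step 1 — Resonance condition Im(Z)=0 gives ω₀ = 1/√(LC).
Step 2 — ω₀ = 1/√(0.155·1e-06) = 2540 rad/s.
Step 3 — f₀ = ω₀/(2π) = 404.3 Hz.
Step 4 — Series Q: Q = ω₀L/R = 2540·0.155/696 = 0.5657.
Step 5 — 3dB bandwidth: Δω = ω₀/Q = 4490 rad/s; BW = Δω/(2π) = 714.7 Hz.

(a) f₀ = 404.3 Hz  (b) Q = 0.5657  (c) BW = 714.7 Hz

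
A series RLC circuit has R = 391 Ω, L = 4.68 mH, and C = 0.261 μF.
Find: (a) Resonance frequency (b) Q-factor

Step 1 — Resonance condition Im(Z)=0 gives ω₀ = 1/√(LC).
Step 2 — ω₀ = 1/√(0.00468·2.61e-07) = 2.861e+04 rad/s.
Step 3 — f₀ = ω₀/(2π) = 4554 Hz.
Step 4 — Series Q: Q = ω₀L/R = 2.861e+04·0.00468/391 = 0.3425.

(a) f₀ = 4554 Hz  (b) Q = 0.3425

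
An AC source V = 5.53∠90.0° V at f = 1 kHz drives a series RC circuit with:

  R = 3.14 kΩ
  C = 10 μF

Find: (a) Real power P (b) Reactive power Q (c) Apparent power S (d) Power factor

Step 1 — Angular frequency: ω = 2π·f = 2π·1000 = 6283 rad/s.
Step 2 — Component impedances:
  R: Z = R = 3140 Ω
  C: Z = 1/(jωC) = -j/(ω·C) = 0 - j15.92 Ω
Step 3 — Series combination: Z_total = R + C = 3140 - j15.92 Ω = 3140∠-0.3° Ω.
Step 4 — Source phasor: V = 5.53∠90.0° V = 0 + j5.53 V.
Step 5 — Current: I = V / Z = -8.926e-06 + j0.001761 A = 0.001761∠90.3° A.
Step 6 — Complex power: S = V·I* = 0.009739 - j4.936e-05 VA.
Step 7 — Real power: P = Re(S) = 0.009739 W.
Step 8 — Reactive power: Q = Im(S) = -4.936e-05 VAR.
Step 9 — Apparent power: |S| = 0.009739 VA.
Step 10 — Power factor: PF = P/|S| = 1 (leading).

(a) P = 0.009739 W  (b) Q = -4.936e-05 VAR  (c) S = 0.009739 VA  (d) PF = 1 (leading)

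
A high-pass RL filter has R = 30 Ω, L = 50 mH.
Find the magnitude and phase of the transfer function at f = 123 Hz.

Step 1 — Angular frequency: ω = 2π·123 = 772.8 rad/s.
Step 2 — Transfer function: H(jω) = jωL/(R + jωL).
Step 3 — Numerator jωL = j·38.64; denominator R + jωL = 30 + j38.64.
Step 4 — H = 0.6239 + j0.4844.
Step 5 — Magnitude: |H| = 0.7899 (-2.0 dB); phase: φ = 37.8°.

|H| = 0.7899 (-2.0 dB), φ = 37.8°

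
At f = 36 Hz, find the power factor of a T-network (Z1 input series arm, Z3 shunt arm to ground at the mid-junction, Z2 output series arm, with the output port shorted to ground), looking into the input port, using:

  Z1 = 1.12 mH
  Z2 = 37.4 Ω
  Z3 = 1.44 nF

Step 1 — Angular frequency: ω = 2π·f = 2π·36 = 226.2 rad/s.
Step 2 — Component impedances:
  Z1: Z = jωL = j·226.2·0.00112 = 0 + j0.2533 Ω
  Z2: Z = R = 37.4 Ω
  Z3: Z = 1/(jωC) = -j/(ω·C) = 0 - j3.07e+06 Ω
Step 3 — With the output port shorted to ground, the output series arm Z2 runs from the junction to ground; the shunt arm Z3 also runs from the junction to ground. They appear in parallel: Z3 || Z2 = 37.4 - j0.0004556 Ω.
Step 4 — Series with input arm Z1: Z_in = Z1 + (Z3 || Z2) = 37.4 + j0.2529 Ω = 37.4∠0.4° Ω.
Step 5 — Power factor: PF = cos(φ) = Re(Z)/|Z| = 37.4/37.4 = 1.
Step 6 — Type: Im(Z) = 0.2529 ⇒ lagging (phase φ = 0.4°).

PF = 1 (lagging, φ = 0.4°)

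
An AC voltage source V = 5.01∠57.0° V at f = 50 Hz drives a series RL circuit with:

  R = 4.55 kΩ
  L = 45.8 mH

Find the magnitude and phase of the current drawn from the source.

Step 1 — Angular frequency: ω = 2π·f = 2π·50 = 314.2 rad/s.
Step 2 — Component impedances:
  R: Z = R = 4550 Ω
  L: Z = jωL = j·314.2·0.0458 = 0 + j14.39 Ω
Step 3 — Series combination: Z_total = R + L = 4550 + j14.39 Ω = 4550∠0.2° Ω.
Step 4 — Source phasor: V = 5.01∠57.0° V = 2.729 + j4.202 V.
Step 5 — Ohm's law: I = V / Z_total = (2.729 + j4.202) / (4550 + j14.39) = 0.0006026 + j0.0009216 A.
Step 6 — Convert to polar: |I| = 0.001101 A, ∠I = 56.8°.

I = 0.001101∠56.8° A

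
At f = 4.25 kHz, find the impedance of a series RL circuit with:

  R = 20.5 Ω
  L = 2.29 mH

Step 1 — Angular frequency: ω = 2π·f = 2π·4250 = 2.67e+04 rad/s.
Step 2 — Component impedances:
  R: Z = R = 20.5 Ω
  L: Z = jωL = j·2.67e+04·0.00229 = 0 + j61.15 Ω
Step 3 — Series combination: Z_total = R + L = 20.5 + j61.15 Ω = 64.5∠71.5° Ω.

Z = 20.5 + j61.15 Ω = 64.5∠71.5° Ω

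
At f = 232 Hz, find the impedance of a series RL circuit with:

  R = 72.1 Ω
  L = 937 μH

Step 1 — Angular frequency: ω = 2π·f = 2π·232 = 1458 rad/s.
Step 2 — Component impedances:
  R: Z = R = 72.1 Ω
  L: Z = jωL = j·1458·0.000937 = 0 + j1.366 Ω
Step 3 — Series combination: Z_total = R + L = 72.1 + j1.366 Ω = 72.11∠1.1° Ω.

Z = 72.1 + j1.366 Ω = 72.11∠1.1° Ω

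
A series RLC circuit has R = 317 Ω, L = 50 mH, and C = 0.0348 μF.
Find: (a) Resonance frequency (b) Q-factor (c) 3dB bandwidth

Step 1 — Resonance: ω₀ = 1/√(LC) = 1/√(0.05·3.48e-08) = 2.397e+04 rad/s.
Step 2 — f₀ = ω₀/(2π) = 3815 Hz.
Step 3 — Series Q: Q = ω₀L/R = 2.397e+04·0.05/317 = 3.781.
Step 4 — Bandwidth: Δω = ω₀/Q = 6340 rad/s; BW = Δω/(2π) = 1009 Hz.

(a) f₀ = 3815 Hz  (b) Q = 3.781  (c) BW = 1009 Hz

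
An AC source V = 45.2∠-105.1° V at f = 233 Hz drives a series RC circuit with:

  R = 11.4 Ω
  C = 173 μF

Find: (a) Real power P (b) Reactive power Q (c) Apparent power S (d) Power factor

Step 1 — Angular frequency: ω = 2π·f = 2π·233 = 1464 rad/s.
Step 2 — Component impedances:
  R: Z = R = 11.4 Ω
  C: Z = 1/(jωC) = -j/(ω·C) = 0 - j3.948 Ω
Step 3 — Series combination: Z_total = R + C = 11.4 - j3.948 Ω = 12.06∠-19.1° Ω.
Step 4 — Source phasor: V = 45.2∠-105.1° V = -11.77 - j43.64 V.
Step 5 — Current: I = V / Z = 0.2616 - j3.737 A = 3.747∠-86.0° A.
Step 6 — Complex power: S = V·I* = 160 - j55.42 VA.
Step 7 — Real power: P = Re(S) = 160 W.
Step 8 — Reactive power: Q = Im(S) = -55.42 VAR.
Step 9 — Apparent power: |S| = 169.3 VA.
Step 10 — Power factor: PF = P/|S| = 0.9449 (leading).

(a) P = 160 W  (b) Q = -55.42 VAR  (c) S = 169.3 VA  (d) PF = 0.9449 (leading)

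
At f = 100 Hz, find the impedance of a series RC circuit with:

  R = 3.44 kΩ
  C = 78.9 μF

Step 1 — Angular frequency: ω = 2π·f = 2π·100 = 628.3 rad/s.
Step 2 — Component impedances:
  R: Z = R = 3440 Ω
  C: Z = 1/(jωC) = -j/(ω·C) = 0 - j20.17 Ω
Step 3 — Series combination: Z_total = R + C = 3440 - j20.17 Ω = 3440∠-0.3° Ω.

Z = 3440 - j20.17 Ω = 3440∠-0.3° Ω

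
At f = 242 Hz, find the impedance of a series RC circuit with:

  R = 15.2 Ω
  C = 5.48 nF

Step 1 — Angular frequency: ω = 2π·f = 2π·242 = 1521 rad/s.
Step 2 — Component impedances:
  R: Z = R = 15.2 Ω
  C: Z = 1/(jωC) = -j/(ω·C) = 0 - j1.2e+05 Ω
Step 3 — Series combination: Z_total = R + C = 15.2 - j1.2e+05 Ω = 1.2e+05∠-90.0° Ω.

Z = 15.2 - j1.2e+05 Ω = 1.2e+05∠-90.0° Ω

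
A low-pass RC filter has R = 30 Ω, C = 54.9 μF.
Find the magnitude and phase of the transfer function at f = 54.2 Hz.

Step 1 — Angular frequency: ω = 2π·54.2 = 340.5 rad/s.
Step 2 — Transfer function: H(jω) = 1/(1 + jωRC).
Step 3 — Denominator: 1 + jωRC = 1 + j·340.5·30·5.49e-05 = 1 + j0.5609.
Step 4 — H = 0.7607 - j0.4267.
Step 5 — Magnitude: |H| = 0.8722 (-1.2 dB); phase: φ = -29.3°.

|H| = 0.8722 (-1.2 dB), φ = -29.3°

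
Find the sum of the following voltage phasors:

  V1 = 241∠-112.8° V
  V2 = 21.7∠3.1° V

Step 1 — Convert each phasor to rectangular form:
  V1 = 241·(cos(-112.8°) + j·sin(-112.8°)) = -93.39 - j222.2 V
  V2 = 21.7·(cos(3.1°) + j·sin(3.1°)) = 21.67 + j1.174 V
Step 2 — Sum components: V_total = -71.72 - j221 V.
Step 3 — Convert to polar: |V_total| = 232.3 V, ∠V_total = -108.0°.

V_total = 232.3∠-108.0° V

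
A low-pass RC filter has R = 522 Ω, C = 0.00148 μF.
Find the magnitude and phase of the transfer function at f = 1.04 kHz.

Step 1 — Angular frequency: ω = 2π·1040 = 6535 rad/s.
Step 2 — Transfer function: H(jω) = 1/(1 + jωRC).
Step 3 — Denominator: 1 + jωRC = 1 + j·6535·522·1.48e-09 = 1 + j0.005048.
Step 4 — H = 1 - j0.005048.
Step 5 — Magnitude: |H| = 1 (-0.0 dB); phase: φ = -0.3°.

|H| = 1 (-0.0 dB), φ = -0.3°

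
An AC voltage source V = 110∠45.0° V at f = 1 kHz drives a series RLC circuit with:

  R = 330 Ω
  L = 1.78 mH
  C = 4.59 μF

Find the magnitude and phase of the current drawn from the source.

Step 1 — Angular frequency: ω = 2π·f = 2π·1000 = 6283 rad/s.
Step 2 — Component impedances:
  R: Z = R = 330 Ω
  L: Z = jωL = j·6283·0.00178 = 0 + j11.18 Ω
  C: Z = 1/(jωC) = -j/(ω·C) = 0 - j34.67 Ω
Step 3 — Series combination: Z_total = R + L + C = 330 - j23.49 Ω = 330.8∠-4.1° Ω.
Step 4 — Source phasor: V = 110∠45.0° V = 77.78 + j77.78 V.
Step 5 — Ohm's law: I = V / Z_total = (77.78 + j77.78) / (330 - j23.49) = 0.2178 + j0.2512 A.
Step 6 — Convert to polar: |I| = 0.3325 A, ∠I = 49.1°.

I = 0.3325∠49.1° A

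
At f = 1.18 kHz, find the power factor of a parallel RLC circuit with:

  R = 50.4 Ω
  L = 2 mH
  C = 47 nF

Step 1 — Angular frequency: ω = 2π·f = 2π·1180 = 7414 rad/s.
Step 2 — Component impedances:
  R: Z = R = 50.4 Ω
  L: Z = jωL = j·7414·0.002 = 0 + j14.83 Ω
  C: Z = 1/(jωC) = -j/(ω·C) = 0 - j2870 Ω
Step 3 — Parallel combination: 1/Z_total = 1/R + 1/L + 1/C; Z_total = 4.054 + j13.71 Ω = 14.29∠73.5° Ω.
Step 4 — Power factor: PF = cos(φ) = Re(Z)/|Z| = 4.0536/14.293 = 0.2836.
Step 5 — Type: Im(Z) = 13.71 ⇒ lagging (phase φ = 73.5°).

PF = 0.2836 (lagging, φ = 73.5°)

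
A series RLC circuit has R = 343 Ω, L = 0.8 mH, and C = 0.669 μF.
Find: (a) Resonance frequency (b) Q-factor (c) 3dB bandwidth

Step 1 — Resonance condition Im(Z)=0 gives ω₀ = 1/√(LC).
Step 2 — ω₀ = 1/√(0.0008·6.69e-07) = 4.323e+04 rad/s.
Step 3 — f₀ = ω₀/(2π) = 6880 Hz.
Step 4 — Series Q: Q = ω₀L/R = 4.323e+04·0.0008/343 = 0.1008.
Step 5 — 3dB bandwidth: Δω = ω₀/Q = 4.288e+05 rad/s; BW = Δω/(2π) = 6.824e+04 Hz.

(a) f₀ = 6880 Hz  (b) Q = 0.1008  (c) BW = 6.824e+04 Hz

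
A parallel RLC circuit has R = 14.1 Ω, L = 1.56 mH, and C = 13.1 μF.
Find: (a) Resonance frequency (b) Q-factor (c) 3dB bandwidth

Step 1 — Resonance: ω₀ = 1/√(LC) = 1/√(0.00156·1.31e-05) = 6995 rad/s.
Step 2 — f₀ = ω₀/(2π) = 1113 Hz.
Step 3 — Parallel Q: Q = R/(ω₀L) = 14.1/(6995·0.00156) = 1.292.
Step 4 — Bandwidth: Δω = ω₀/Q = 5414 rad/s; BW = Δω/(2π) = 861.6 Hz.

(a) f₀ = 1113 Hz  (b) Q = 1.292  (c) BW = 861.6 Hz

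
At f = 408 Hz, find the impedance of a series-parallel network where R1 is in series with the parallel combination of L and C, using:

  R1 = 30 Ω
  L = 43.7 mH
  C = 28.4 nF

Step 1 — Angular frequency: ω = 2π·f = 2π·408 = 2564 rad/s.
Step 2 — Component impedances:
  R1: Z = R = 30 Ω
  L: Z = jωL = j·2564·0.0437 = 0 + j112 Ω
  C: Z = 1/(jωC) = -j/(ω·C) = 0 - j1.374e+04 Ω
Step 3 — Parallel branch: L || C = 1/(1/L + 1/C) = 0 + j112.9 Ω.
Step 4 — Series with R1: Z_total = R1 + (L || C) = 30 + j112.9 Ω = 116.9∠75.1° Ω.

Z = 30 + j112.9 Ω = 116.9∠75.1° Ω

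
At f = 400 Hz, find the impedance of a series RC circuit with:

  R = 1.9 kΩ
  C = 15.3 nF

Step 1 — Angular frequency: ω = 2π·f = 2π·400 = 2513 rad/s.
Step 2 — Component impedances:
  R: Z = R = 1900 Ω
  C: Z = 1/(jωC) = -j/(ω·C) = 0 - j2.601e+04 Ω
Step 3 — Series combination: Z_total = R + C = 1900 - j2.601e+04 Ω = 2.608e+04∠-85.8° Ω.

Z = 1900 - j2.601e+04 Ω = 2.608e+04∠-85.8° Ω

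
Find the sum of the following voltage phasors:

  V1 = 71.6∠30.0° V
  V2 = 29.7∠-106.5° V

Step 1 — Convert each phasor to rectangular form:
  V1 = 71.6·(cos(30.0°) + j·sin(30.0°)) = 62.01 + j35.8 V
  V2 = 29.7·(cos(-106.5°) + j·sin(-106.5°)) = -8.435 - j28.48 V
Step 2 — Sum components: V_total = 53.57 + j7.323 V.
Step 3 — Convert to polar: |V_total| = 54.07 V, ∠V_total = 7.8°.

V_total = 54.07∠7.8° V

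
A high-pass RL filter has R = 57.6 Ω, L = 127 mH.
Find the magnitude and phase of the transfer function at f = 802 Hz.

Step 1 — Angular frequency: ω = 2π·802 = 5039 rad/s.
Step 2 — Transfer function: H(jω) = jωL/(R + jωL).
Step 3 — Numerator jωL = j·640; denominator R + jωL = 57.6 + j640.
Step 4 — H = 0.992 + j0.08928.
Step 5 — Magnitude: |H| = 0.996 (-0.0 dB); phase: φ = 5.1°.

|H| = 0.996 (-0.0 dB), φ = 5.1°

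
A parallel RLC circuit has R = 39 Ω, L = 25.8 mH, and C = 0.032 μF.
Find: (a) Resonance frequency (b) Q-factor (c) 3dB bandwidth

Step 1 — Resonance: ω₀ = 1/√(LC) = 1/√(0.0258·3.2e-08) = 3.48e+04 rad/s.
Step 2 — f₀ = ω₀/(2π) = 5539 Hz.
Step 3 — Parallel Q: Q = R/(ω₀L) = 39/(3.48e+04·0.0258) = 0.04343.
Step 4 — Bandwidth: Δω = ω₀/Q = 8.013e+05 rad/s; BW = Δω/(2π) = 1.275e+05 Hz.

(a) f₀ = 5539 Hz  (b) Q = 0.04343  (c) BW = 1.275e+05 Hz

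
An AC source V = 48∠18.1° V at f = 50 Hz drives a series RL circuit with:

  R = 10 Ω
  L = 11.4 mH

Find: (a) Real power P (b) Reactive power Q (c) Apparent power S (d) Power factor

Step 1 — Angular frequency: ω = 2π·f = 2π·50 = 314.2 rad/s.
Step 2 — Component impedances:
  R: Z = R = 10 Ω
  L: Z = jωL = j·314.2·0.0114 = 0 + j3.581 Ω
Step 3 — Series combination: Z_total = R + L = 10 + j3.581 Ω = 10.62∠19.7° Ω.
Step 4 — Source phasor: V = 48∠18.1° V = 45.62 + j14.91 V.
Step 5 — Current: I = V / Z = 4.517 - j0.1265 A = 4.519∠-1.6° A.
Step 6 — Complex power: S = V·I* = 204.2 + j73.14 VA.
Step 7 — Real power: P = Re(S) = 204.2 W.
Step 8 — Reactive power: Q = Im(S) = 73.14 VAR.
Step 9 — Apparent power: |S| = 216.9 VA.
Step 10 — Power factor: PF = P/|S| = 0.9414 (lagging).

(a) P = 204.2 W  (b) Q = 73.14 VAR  (c) S = 216.9 VA  (d) PF = 0.9414 (lagging)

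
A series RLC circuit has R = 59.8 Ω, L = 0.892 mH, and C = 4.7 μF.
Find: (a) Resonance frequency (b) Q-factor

Step 1 — Resonance condition Im(Z)=0 gives ω₀ = 1/√(LC).
Step 2 — ω₀ = 1/√(0.000892·4.7e-06) = 1.544e+04 rad/s.
Step 3 — f₀ = ω₀/(2π) = 2458 Hz.
Step 4 — Series Q: Q = ω₀L/R = 1.544e+04·0.000892/59.8 = 0.2304.

(a) f₀ = 2458 Hz  (b) Q = 0.2304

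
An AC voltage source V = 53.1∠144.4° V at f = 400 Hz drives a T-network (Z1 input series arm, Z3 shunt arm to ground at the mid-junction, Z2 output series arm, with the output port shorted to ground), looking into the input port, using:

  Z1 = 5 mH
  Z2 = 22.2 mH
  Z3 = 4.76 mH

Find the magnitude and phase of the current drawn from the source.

Step 1 — Angular frequency: ω = 2π·f = 2π·400 = 2513 rad/s.
Step 2 — Component impedances:
  Z1: Z = jωL = j·2513·0.005 = 0 + j12.57 Ω
  Z2: Z = jωL = j·2513·0.0222 = 0 + j55.79 Ω
  Z3: Z = jωL = j·2513·0.00476 = 0 + j11.96 Ω
Step 3 — With the output port shorted to ground, the output series arm Z2 runs from the junction to ground; the shunt arm Z3 also runs from the junction to ground. They appear in parallel: Z3 || Z2 = 0 + j9.851 Ω.
Step 4 — Series with input arm Z1: Z_in = Z1 + (Z3 || Z2) = 0 + j22.42 Ω = 22.42∠90.0° Ω.
Step 5 — Source phasor: V = 53.1∠144.4° V = -43.18 + j30.91 V.
Step 6 — Ohm's law: I = V / Z_total = (-43.18 + j30.91) / (0 + j22.42) = 1.379 + j1.926 A.
Step 7 — Convert to polar: |I| = 2.369 A, ∠I = 54.4°.

I = 2.369∠54.4° A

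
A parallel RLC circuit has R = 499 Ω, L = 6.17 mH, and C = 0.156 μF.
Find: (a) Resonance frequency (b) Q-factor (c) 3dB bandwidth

Step 1 — Resonance: ω₀ = 1/√(LC) = 1/√(0.00617·1.56e-07) = 3.223e+04 rad/s.
Step 2 — f₀ = ω₀/(2π) = 5130 Hz.
Step 3 — Parallel Q: Q = R/(ω₀L) = 499/(3.223e+04·0.00617) = 2.509.
Step 4 — Bandwidth: Δω = ω₀/Q = 1.285e+04 rad/s; BW = Δω/(2π) = 2045 Hz.

(a) f₀ = 5130 Hz  (b) Q = 2.509  (c) BW = 2045 Hz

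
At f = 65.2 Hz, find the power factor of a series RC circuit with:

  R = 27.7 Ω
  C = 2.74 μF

Step 1 — Angular frequency: ω = 2π·f = 2π·65.2 = 409.7 rad/s.
Step 2 — Component impedances:
  R: Z = R = 27.7 Ω
  C: Z = 1/(jωC) = -j/(ω·C) = 0 - j890.9 Ω
Step 3 — Series combination: Z_total = R + C = 27.7 - j890.9 Ω = 891.3∠-88.2° Ω.
Step 4 — Power factor: PF = cos(φ) = Re(Z)/|Z| = 27.7/891.3 = 0.03108.
Step 5 — Type: Im(Z) = -890.9 ⇒ leading (phase φ = -88.2°).

PF = 0.03108 (leading, φ = -88.2°)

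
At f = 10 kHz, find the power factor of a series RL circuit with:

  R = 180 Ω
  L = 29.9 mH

Step 1 — Angular frequency: ω = 2π·f = 2π·1e+04 = 6.283e+04 rad/s.
Step 2 — Component impedances:
  R: Z = R = 180 Ω
  L: Z = jωL = j·6.283e+04·0.0299 = 0 + j1879 Ω
Step 3 — Series combination: Z_total = R + L = 180 + j1879 Ω = 1887∠84.5° Ω.
Step 4 — Power factor: PF = cos(φ) = Re(Z)/|Z| = 180/1887.28 = 0.09538.
Step 5 — Type: Im(Z) = 1879 ⇒ lagging (phase φ = 84.5°).

PF = 0.09538 (lagging, φ = 84.5°)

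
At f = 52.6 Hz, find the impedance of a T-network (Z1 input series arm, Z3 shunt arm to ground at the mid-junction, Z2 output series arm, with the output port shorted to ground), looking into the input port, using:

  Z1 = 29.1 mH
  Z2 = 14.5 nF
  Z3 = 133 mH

Step 1 — Angular frequency: ω = 2π·f = 2π·52.6 = 330.5 rad/s.
Step 2 — Component impedances:
  Z1: Z = jωL = j·330.5·0.0291 = 0 + j9.617 Ω
  Z2: Z = 1/(jωC) = -j/(ω·C) = 0 - j2.087e+05 Ω
  Z3: Z = jωL = j·330.5·0.133 = 0 + j43.96 Ω
Step 3 — With the output port shorted to ground, the output series arm Z2 runs from the junction to ground; the shunt arm Z3 also runs from the junction to ground. They appear in parallel: Z3 || Z2 = 0 + j43.97 Ω.
Step 4 — Series with input arm Z1: Z_in = Z1 + (Z3 || Z2) = 0 + j53.58 Ω = 53.58∠90.0° Ω.

Z = 0 + j53.58 Ω = 53.58∠90.0° Ω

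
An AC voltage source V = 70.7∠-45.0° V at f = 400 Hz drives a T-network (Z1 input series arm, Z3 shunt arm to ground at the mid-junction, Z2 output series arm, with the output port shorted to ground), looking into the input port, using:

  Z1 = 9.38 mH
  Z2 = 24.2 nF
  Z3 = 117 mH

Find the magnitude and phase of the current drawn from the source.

Step 1 — Angular frequency: ω = 2π·f = 2π·400 = 2513 rad/s.
Step 2 — Component impedances:
  Z1: Z = jωL = j·2513·0.00938 = 0 + j23.57 Ω
  Z2: Z = 1/(jωC) = -j/(ω·C) = 0 - j1.644e+04 Ω
  Z3: Z = jωL = j·2513·0.117 = 0 + j294.1 Ω
Step 3 — With the output port shorted to ground, the output series arm Z2 runs from the junction to ground; the shunt arm Z3 also runs from the junction to ground. They appear in parallel: Z3 || Z2 = 0 + j299.4 Ω.
Step 4 — Series with input arm Z1: Z_in = Z1 + (Z3 || Z2) = 0 + j323 Ω = 323∠90.0° Ω.
Step 5 — Source phasor: V = 70.7∠-45.0° V = 49.99 - j49.99 V.
Step 6 — Ohm's law: I = V / Z_total = (49.99 - j49.99) / (0 + j323) = -0.1548 - j0.1548 A.
Step 7 — Convert to polar: |I| = 0.2189 A, ∠I = -135.0°.

I = 0.2189∠-135.0° A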